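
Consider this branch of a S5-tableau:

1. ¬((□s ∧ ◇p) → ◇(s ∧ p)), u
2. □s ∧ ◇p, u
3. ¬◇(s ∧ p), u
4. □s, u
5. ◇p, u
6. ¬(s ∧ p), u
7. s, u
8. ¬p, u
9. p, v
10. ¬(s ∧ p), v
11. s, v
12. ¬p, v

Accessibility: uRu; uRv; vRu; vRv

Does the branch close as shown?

Both p and ¬p appear at v.

Yes, closed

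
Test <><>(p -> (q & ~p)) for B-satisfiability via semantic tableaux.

Yes, satisfiable

1. <><>(p -> (q & ~p)), 0
2. <>(p -> (q & ~p)), 1   [<>-rule on 1: fresh world 1, 0R1]
3. p -> (q & ~p), 2   [<>-rule on 2: fresh world 2, 1R2]
4. q & ~p, 2   [->-rule on 3 (branches; this branch)]
5. q, 2   [&-rule on 4]
6. ~p, 2   [&-rule on 4]
Accessibility: 0R0, 0R1, 1R0, 1R1, 1R2, 2R1, 2R2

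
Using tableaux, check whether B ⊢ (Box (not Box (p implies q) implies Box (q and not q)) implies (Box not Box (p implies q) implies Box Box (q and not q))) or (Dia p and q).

Tableau for the negation not ((Box (not Box (p implies q) implies Box (q and not q)) implies (Box not Box (p implies q) implies Box Box (q and not q))) or (Dia p and q)):
1. not ((Box (not Box (p implies q) implies Box (q and not q)) implies (Box not Box (p implies q) implies Box Box (q and not q))) or (Dia p and q)), 0
2. not (Box (not Box (p implies q) implies Box (q and not q)) implies (Box not Box (p implies q) implies Box Box (q and not q))), 0   [neg-or-rule on 1]
3. not (Dia p and q), 0   [neg-or-rule on 1]
4. Box (not Box (p implies q) implies Box (q and not q)), 0   [neg-implies-rule on 2]
5. not (Box not Box (p implies q) implies Box Box (q and not q)), 0   [neg-implies-rule on 2]
6. Box not Box (p implies q), 0   [neg-implies-rule on 5]
7. not Box Box (q and not q), 0   [neg-implies-rule on 5]
8. not Box (p implies q) implies Box (q and not q), 0   [Box-rule on 4 via 0R0]
9. not Box (p implies q), 0   [Box-rule on 6 via 0R0]
10. not q, 0   [neg-and-rule on 3 (branches; this branch)]
11. Box (p implies q), 0   [implies-rule on 8 (branches; this branch)]
12. p implies q, 0   [Box-rule on 11 via 0R0]
13. not p, 0   [implies-rule on 12 (branches; this branch)]
14. not Box (q and not q), 1   [neg-Box-rule on 7: fresh world 1, 0R1]
15. not Box (p implies q) implies Box (q and not q), 1   [Box-rule on 4 via 0R1]
16. not Box (p implies q), 1   [Box-rule on 6 via 0R1]
17. p implies q, 1   [Box-rule on 11 via 0R1]
18. Box (p implies q), 1   [implies-rule on 15 (branches; this branch)]
19. q, 1   [implies-rule on 17 (branches; this branch)]
20. not (p implies q), 2   [neg-Box-rule on 9: fresh world 2, 0R2]
21. p, 2   [neg-implies-rule on 20]
22. not q, 2   [neg-implies-rule on 20]
23. not Box (p implies q) implies Box (q and not q), 2   [Box-rule on 4 via 0R2]
24. not Box (p implies q), 2   [Box-rule on 6 via 0R2]
25. p implies q, 2   [Box-rule on 11 via 0R2]
26. Box (q and not q), 2   [implies-rule on 23 (branches; this branch)]
27. q and not q, 0   [Box-rule on 26 via 2R0]
28. q, 0   [and-rule on 27]
Accessibility: 0R0, 0R1, 0R2, 1R0, 1R1, 2R0, 2R2
Branch closes: q and not q both at 0.
Every branch of the negation's tableau closes; the branch above is one of them.

Yes, valid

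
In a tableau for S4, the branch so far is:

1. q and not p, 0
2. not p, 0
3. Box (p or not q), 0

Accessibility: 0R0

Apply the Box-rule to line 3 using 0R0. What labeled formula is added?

p or not q, 0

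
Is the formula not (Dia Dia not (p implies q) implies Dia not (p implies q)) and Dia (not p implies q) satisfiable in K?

1. not (Dia Dia not (p implies q) implies Dia not (p implies q)) and Dia (not p implies q), u
2. not (Dia Dia not (p implies q) implies Dia not (p implies q)), u   [and-rule on 1]
3. Dia (not p implies q), u   [and-rule on 1]
4. Dia Dia not (p implies q), u   [neg-implies-rule on 2]
5. not Dia not (p implies q), u   [neg-implies-rule on 2]
6. not p implies q, v   [Dia-rule on 3: fresh world v, uRv]
7. p implies q, v   [neg-Dia-rule on 5 via uRv]
8. q, v   [implies-rule on 6 (branches; this branch)]
9. Dia not (p implies q), w   [Dia-rule on 4: fresh world w, uRw]
10. p implies q, w   [neg-Dia-rule on 5 via uRw]
11. q, w   [implies-rule on 10 (branches; this branch)]
12. not (p implies q), x   [Dia-rule on 9: fresh world x, wRx]
13. p, x   [neg-implies-rule on 12]
14. not q, x   [neg-implies-rule on 12]
Accessibility: uRv, uRw, wRx

Satisfiable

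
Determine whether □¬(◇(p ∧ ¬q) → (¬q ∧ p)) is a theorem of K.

Tableau for the negation ¬□¬(◇(p ∧ ¬q) → (¬q ∧ p)):
1. ¬□¬(◇(p ∧ ¬q) → (¬q ∧ p)), 0
2. ◇(p ∧ ¬q) → (¬q ∧ p), 1
3. ¬q ∧ p, 1
4. ¬q, 1
5. p, 1
Accessibility: 0R1
The negation has an open branch (countermodel exists).

Not valid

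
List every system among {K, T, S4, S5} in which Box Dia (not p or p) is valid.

T, S4, S5

T-tableau for the negation not Box Dia (not p or p):
1. not Box Dia (not p or p), w0
2. not Dia (not p or p), w1
3. not (not p or p), w1
4. p, w1
5. not p, w1
Accessibility: w0Rw0, w0Rw1, w1Rw1
Branch closes: p and not p both at w1.
Every branch closes (one shown): valid in T, hence also in S4, S5 (every theorem of T is a theorem of S4 and S5).
K-tableau for the negation not Box Dia (not p or p):
1. not Box Dia (not p or p), w0
2. not Dia (not p or p), w1
Accessibility: w0Rw1
Complete open branch: countermodel on a K-frame, so not valid in K.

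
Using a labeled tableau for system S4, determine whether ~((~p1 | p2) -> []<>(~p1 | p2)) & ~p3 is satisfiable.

Satisfiable (open branch found)

1. ~((~p1 | p2) -> []<>(~p1 | p2)) & ~p3, u
2. ~((~p1 | p2) -> []<>(~p1 | p2)), u
3. ~p3, u
4. ~p1 | p2, u
5. ~[]<>(~p1 | p2), u
6. p2, u
7. ~<>(~p1 | p2), v
8. ~(~p1 | p2), v
9. p1, v
10. ~p2, v
Accessibility: uRu, uRv, vRv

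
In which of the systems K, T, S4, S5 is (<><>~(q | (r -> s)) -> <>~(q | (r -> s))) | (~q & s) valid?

S4, S5

S4-tableau for the negation ~((<><>~(q | (r -> s)) -> <>~(q | (r -> s))) | (~q & s)):
1. ~((<><>~(q | (r -> s)) -> <>~(q | (r -> s))) | (~q & s)), 0
2. ~(<><>~(q | (r -> s)) -> <>~(q | (r -> s))), 0
3. ~(~q & s), 0
4. <><>~(q | (r -> s)), 0
5. ~<>~(q | (r -> s)), 0
6. q | (r -> s), 0
7. ~s, 0
8. r -> s, 0
9. ~r, 0
10. <>~(q | (r -> s)), 1
11. q | (r -> s), 1
12. r -> s, 1
13. s, 1
14. ~(q | (r -> s)), 2
15. ~q, 2
16. ~(r -> s), 2
17. r, 2
18. ~s, 2
19. q | (r -> s), 2
20. r -> s, 2
21. s, 2
Accessibility: 0R0, 0R1, 0R2, 1R1, 1R2, 2R2
Branch closes: s and ~s both at 2.
Every branch closes (one shown): valid in S4, hence also in S5 (every theorem of S4 is a theorem of S5).
T-tableau for the negation ~((<><>~(q | (r -> s)) -> <>~(q | (r -> s))) | (~q & s)):
1. ~((<><>~(q | (r -> s)) -> <>~(q | (r -> s))) | (~q & s)), 0
2. ~(<><>~(q | (r -> s)) -> <>~(q | (r -> s))), 0
3. ~(~q & s), 0
4. <><>~(q | (r -> s)), 0
5. ~<>~(q | (r -> s)), 0
6. q | (r -> s), 0
7. ~s, 0
8. r -> s, 0
9. ~r, 0
10. <>~(q | (r -> s)), 1
11. q | (r -> s), 1
12. r -> s, 1
13. s, 1
14. ~(q | (r -> s)), 2
15. ~q, 2
16. ~(r -> s), 2
17. r, 2
18. ~s, 2
Accessibility: 0R0, 0R1, 1R1, 1R2, 2R2
Complete open branch: countermodel on a T-frame, so not valid in T, nor in K (the same frame is also a K-frame).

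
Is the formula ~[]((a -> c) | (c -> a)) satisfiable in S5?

1. ~[]((a -> c) | (c -> a)), w0
2. ~((a -> c) | (c -> a)), w1
3. ~(a -> c), w1
4. ~(c -> a), w1
5. a, w1
6. ~c, w1
7. c, w1
8. ~a, w1
Accessibility: w0Rw0, w0Rw1, w1Rw0, w1Rw1
Branch closes: c and ~c both at w1.
All branches of the tableau close; one closing branch shown above.

Unsatisfiable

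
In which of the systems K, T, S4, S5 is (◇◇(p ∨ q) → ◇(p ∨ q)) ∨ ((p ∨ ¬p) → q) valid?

S4, S5

S4-tableau for the negation ¬((◇◇(p ∨ q) → ◇(p ∨ q)) ∨ ((p ∨ ¬p) → q)):
1. ¬((◇◇(p ∨ q) → ◇(p ∨ q)) ∨ ((p ∨ ¬p) → q)), u
2. ¬(◇◇(p ∨ q) → ◇(p ∨ q)), u   [¬∨-rule on 1]
3. ¬((p ∨ ¬p) → q), u   [¬∨-rule on 1]
4. ◇◇(p ∨ q), u   [¬→-rule on 2]
5. ¬◇(p ∨ q), u   [¬→-rule on 2]
6. p ∨ ¬p, u   [¬→-rule on 3]
7. ¬q, u   [¬→-rule on 3]
8. ¬(p ∨ q), u   [¬◇-rule on 5 via uRu]
9. ¬p, u   [¬∨-rule on 8]
10. ◇(p ∨ q), v   [◇-rule on 4: fresh world v, uRv]
11. ¬(p ∨ q), v   [¬◇-rule on 5 via uRv]
12. ¬p, v   [¬∨-rule on 11]
13. ¬q, v   [¬∨-rule on 11]
14. p ∨ q, w   [◇-rule on 10: fresh world w, vRw]
15. ¬(p ∨ q), w   [¬◇-rule on 5 via uRw]
16. ¬p, w   [¬∨-rule on 15]
17. ¬q, w   [¬∨-rule on 15]
18. q, w   [∨-rule on 14 (branches; this branch)]
Accessibility: uRu, uRv, uRw, vRv, vRw, wRw
Branch closes: q and ¬q both at w.
Every branch closes (one shown): valid in S4, hence also in S5 (every theorem of S4 is a theorem of S5).
T-tableau for the negation ¬((◇◇(p ∨ q) → ◇(p ∨ q)) ∨ ((p ∨ ¬p) → q)):
1. ¬((◇◇(p ∨ q) → ◇(p ∨ q)) ∨ ((p ∨ ¬p) → q)), u
2. ¬(◇◇(p ∨ q) → ◇(p ∨ q)), u   [¬∨-rule on 1]
3. ¬((p ∨ ¬p) → q), u   [¬∨-rule on 1]
4. ◇◇(p ∨ q), u   [¬→-rule on 2]
5. ¬◇(p ∨ q), u   [¬→-rule on 2]
6. p ∨ ¬p, u   [¬→-rule on 3]
7. ¬q, u   [¬→-rule on 3]
8. ¬(p ∨ q), u   [¬◇-rule on 5 via uRu]
9. ¬p, u   [¬∨-rule on 8]
10. ◇(p ∨ q), v   [◇-rule on 4: fresh world v, uRv]
11. ¬(p ∨ q), v   [¬◇-rule on 5 via uRv]
12. ¬p, v   [¬∨-rule on 11]
13. ¬q, v   [¬∨-rule on 11]
14. p ∨ q, w   [◇-rule on 10: fresh world w, vRw]
15. q, w   [∨-rule on 14 (branches; this branch)]
Accessibility: uRu, uRv, vRv, vRw, wRw
Complete open branch: countermodel on a T-frame, so not valid in T, nor in K (the same frame is also a K-frame).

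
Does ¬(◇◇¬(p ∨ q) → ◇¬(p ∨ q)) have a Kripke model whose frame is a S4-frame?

1. ¬(◇◇¬(p ∨ q) → ◇¬(p ∨ q)), 0
2. ◇◇¬(p ∨ q), 0   [¬→-rule on 1]
3. ¬◇¬(p ∨ q), 0   [¬→-rule on 1]
4. p ∨ q, 0   [¬◇-rule on 3 via 0R0]
5. q, 0   [∨-rule on 4 (branches; this branch)]
6. ◇¬(p ∨ q), 1   [◇-rule on 2: fresh world 1, 0R1]
7. p ∨ q, 1   [¬◇-rule on 3 via 0R1]
8. q, 1   [∨-rule on 7 (branches; this branch)]
9. ¬(p ∨ q), 2   [◇-rule on 6: fresh world 2, 1R2]
10. ¬p, 2   [¬∨-rule on 9]
11. ¬q, 2   [¬∨-rule on 9]
12. p ∨ q, 2   [¬◇-rule on 3 via 0R2]
13. q, 2   [∨-rule on 12 (branches; this branch)]
Accessibility: 0R0, 0R1, 0R2, 1R1, 1R2, 2R2
Branch closes: q and ¬q both at 2.
(One branch shown.) All branches close.

No, unsatisfiable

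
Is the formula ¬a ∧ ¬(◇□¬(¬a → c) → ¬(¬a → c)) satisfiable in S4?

1. ¬a ∧ ¬(◇□¬(¬a → c) → ¬(¬a → c)), w0
2. ¬a, w0
3. ¬(◇□¬(¬a → c) → ¬(¬a → c)), w0
4. ◇□¬(¬a → c), w0
5. ¬a → c, w0
6. c, w0
7. □¬(¬a → c), w1
8. ¬(¬a → c), w1
9. ¬a, w1
10. ¬c, w1
Accessibility: w0Rw0, w0Rw1, w1Rw1

Yes, satisfiable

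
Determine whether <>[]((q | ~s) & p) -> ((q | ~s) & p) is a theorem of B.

Valid in B

Tableau for the negation ~(<>[]((q | ~s) & p) -> ((q | ~s) & p)):
1. ~(<>[]((q | ~s) & p) -> ((q | ~s) & p)), w0
2. <>[]((q | ~s) & p), w0
3. ~((q | ~s) & p), w0
4. ~(q | ~s), w0
5. ~q, w0
6. s, w0
7. []((q | ~s) & p), w1
8. (q | ~s) & p, w0
9. q | ~s, w0
10. p, w0
11. (q | ~s) & p, w1
12. q | ~s, w1
13. p, w1
14. ~s, w0
Accessibility: w0Rw0, w0Rw1, w1Rw0, w1Rw1
Branch closes: s and ~s both at w0.
Every branch of the negation's tableau closes; the branch above is one of them.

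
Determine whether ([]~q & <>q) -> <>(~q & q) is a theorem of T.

Valid in T

Tableau for the negation ~(([]~q & <>q) -> <>(~q & q)):
1. ~(([]~q & <>q) -> <>(~q & q)), 0
2. []~q & <>q, 0   [~->-rule on 1]
3. ~<>(~q & q), 0   [~->-rule on 1]
4. []~q, 0   [&-rule on 2]
5. <>q, 0   [&-rule on 2]
6. ~(~q & q), 0   [~<>-rule on 3 via 0R0]
7. ~q, 0   [[]-rule on 4 via 0R0]
8. q, 1   [<>-rule on 5: fresh world 1, 0R1]
9. ~(~q & q), 1   [~<>-rule on 3 via 0R1]
10. ~q, 1   [[]-rule on 4 via 0R1]
Accessibility: 0R0, 0R1, 1R1
Branch closes: q and ~q both at 1.
Every branch of the negation's tableau closes; the branch above is one of them.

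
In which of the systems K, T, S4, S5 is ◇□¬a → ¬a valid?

S5-tableau for the negation ¬(◇□¬a → ¬a):
1. ¬(◇□¬a → ¬a), u
2. ◇□¬a, u
3. a, u
4. □¬a, v
5. ¬a, u
Accessibility: uRu, uRv, vRu, vRv
Branch closes: a and ¬a both at u.
Every branch closes (one shown): valid in S5.
S4-tableau for the negation ¬(◇□¬a → ¬a):
1. ¬(◇□¬a → ¬a), u
2. ◇□¬a, u
3. a, u
4. □¬a, v
5. ¬a, v
Accessibility: uRu, uRv, vRv
Complete open branch: countermodel on an S4-frame, so not valid in S4, nor in K, T (the same frame is also a K-frame and a T-frame).

S5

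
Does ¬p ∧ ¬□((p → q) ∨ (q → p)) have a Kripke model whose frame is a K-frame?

1. ¬p ∧ ¬□((p → q) ∨ (q → p)), 0
2. ¬p, 0
3. ¬□((p → q) ∨ (q → p)), 0
4. ¬((p → q) ∨ (q → p)), 1
5. ¬(p → q), 1
6. ¬(q → p), 1
7. p, 1
8. ¬q, 1
9. q, 1
10. ¬p, 1
Accessibility: 0R1
Branch closes: q and ¬q both at 1.
Every branch closes; the branch above is one of them.

Unsatisfiable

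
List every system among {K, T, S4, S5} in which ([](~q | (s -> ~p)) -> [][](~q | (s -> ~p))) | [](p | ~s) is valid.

S4, S5

T-tableau for the negation ~(([](~q | (s -> ~p)) -> [][](~q | (s -> ~p))) | [](p | ~s)):
1. ~(([](~q | (s -> ~p)) -> [][](~q | (s -> ~p))) | [](p | ~s)), w0
2. ~([](~q | (s -> ~p)) -> [][](~q | (s -> ~p))), w0
3. ~[](p | ~s), w0
4. [](~q | (s -> ~p)), w0
5. ~[][](~q | (s -> ~p)), w0
6. ~q | (s -> ~p), w0
7. s -> ~p, w0
8. ~p, w0
9. ~(p | ~s), w1
10. ~p, w1
11. s, w1
12. ~q | (s -> ~p), w1
13. s -> ~p, w1
14. ~[](~q | (s -> ~p)), w2
15. ~q | (s -> ~p), w2
16. s -> ~p, w2
17. ~p, w2
18. ~(~q | (s -> ~p)), w3
19. q, w3
20. ~(s -> ~p), w3
21. s, w3
22. p, w3
Accessibility: w0Rw0, w0Rw1, w0Rw2, w1Rw1, w2Rw2, w2Rw3, w3Rw3
Complete open branch: countermodel on a T-frame, so not valid in T, nor in K (the same frame is also a K-frame).
S4-tableau for the negation ~(([](~q | (s -> ~p)) -> [][](~q | (s -> ~p))) | [](p | ~s)):
1. ~(([](~q | (s -> ~p)) -> [][](~q | (s -> ~p))) | [](p | ~s)), w0
2. ~([](~q | (s -> ~p)) -> [][](~q | (s -> ~p))), w0
3. ~[](p | ~s), w0
4. [](~q | (s -> ~p)), w0
5. ~[][](~q | (s -> ~p)), w0
6. ~q | (s -> ~p), w0
7. s -> ~p, w0
8. ~p, w0
9. ~(p | ~s), w1
10. ~p, w1
11. s, w1
12. ~q | (s -> ~p), w1
13. s -> ~p, w1
14. ~[](~q | (s -> ~p)), w2
15. ~q | (s -> ~p), w2
16. s -> ~p, w2
17. ~p, w2
18. ~(~q | (s -> ~p)), w3
19. q, w3
20. ~(s -> ~p), w3
21. s, w3
22. p, w3
23. ~q | (s -> ~p), w3
24. s -> ~p, w3
25. ~p, w3
Accessibility: w0Rw0, w0Rw1, w0Rw2, w0Rw3, w1Rw1, w2Rw2, w2Rw3, w3Rw3
Branch closes: p and ~p both at w3.
Every branch closes (one shown): valid in S4, hence also in S5 (every theorem of S4 is a theorem of S5).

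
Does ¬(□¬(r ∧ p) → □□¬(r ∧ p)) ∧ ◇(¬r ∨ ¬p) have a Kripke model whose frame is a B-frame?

Yes, satisfiable

1. ¬(□¬(r ∧ p) → □□¬(r ∧ p)) ∧ ◇(¬r ∨ ¬p), 0
2. ¬(□¬(r ∧ p) → □□¬(r ∧ p)), 0
3. ◇(¬r ∨ ¬p), 0
4. □¬(r ∧ p), 0
5. ¬□□¬(r ∧ p), 0
6. ¬(r ∧ p), 0
7. ¬p, 0
8. ¬r ∨ ¬p, 1
9. ¬(r ∧ p), 1
10. ¬p, 1
11. ¬□¬(r ∧ p), 2
12. ¬(r ∧ p), 2
13. ¬p, 2
14. r ∧ p, 3
15. r, 3
16. p, 3
Accessibility: 0R0, 0R1, 0R2, 1R0, 1R1, 2R0, 2R2, 2R3, 3R2, 3R3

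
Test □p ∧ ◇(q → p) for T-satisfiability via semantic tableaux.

Yes, satisfiable

1. □p ∧ ◇(q → p), 0
2. □p, 0
3. ◇(q → p), 0
4. p, 0
5. q → p, 1
6. p, 1
Accessibility: 0R0, 0R1, 1R1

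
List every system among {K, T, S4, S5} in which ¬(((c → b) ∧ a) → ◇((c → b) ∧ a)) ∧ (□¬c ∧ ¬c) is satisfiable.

K

K-tableau for the formula:
1. ¬(((c → b) ∧ a) → ◇((c → b) ∧ a)) ∧ (□¬c ∧ ¬c), w0
2. ¬(((c → b) ∧ a) → ◇((c → b) ∧ a)), w0   [∧-rule on 1]
3. □¬c ∧ ¬c, w0   [∧-rule on 1]
4. (c → b) ∧ a, w0   [¬→-rule on 2]
5. ¬◇((c → b) ∧ a), w0   [¬→-rule on 2]
6. □¬c, w0   [∧-rule on 3]
7. ¬c, w0   [∧-rule on 3]
8. c → b, w0   [∧-rule on 4]
9. a, w0   [∧-rule on 4]
10. b, w0   [→-rule on 8 (branches; this branch)]
Complete open branch: satisfiable in K.
T-tableau for the formula:
1. ¬(((c → b) ∧ a) → ◇((c → b) ∧ a)) ∧ (□¬c ∧ ¬c), w0
2. ¬(((c → b) ∧ a) → ◇((c → b) ∧ a)), w0   [∧-rule on 1]
3. □¬c ∧ ¬c, w0   [∧-rule on 1]
4. (c → b) ∧ a, w0   [¬→-rule on 2]
5. ¬◇((c → b) ∧ a), w0   [¬→-rule on 2]
6. □¬c, w0   [∧-rule on 3]
7. ¬c, w0   [∧-rule on 3]
8. c → b, w0   [∧-rule on 4]
9. a, w0   [∧-rule on 4]
10. ¬((c → b) ∧ a), w0   [¬◇-rule on 5 via w0Rw0]
11. b, w0   [→-rule on 8 (branches; this branch)]
12. ¬(c → b), w0   [¬∧-rule on 10 (branches; this branch)]
13. c, w0   [¬→-rule on 12]
14. ¬b, w0   [¬→-rule on 12]
Accessibility: w0Rw0
Branch closes: c and ¬c both at w0.
Every branch closes (one shown): unsatisfiable in T, hence also in S4, S5 (every S4/S5-frame is a T-frame).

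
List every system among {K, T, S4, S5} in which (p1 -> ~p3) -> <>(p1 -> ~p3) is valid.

K-tableau for the negation ~((p1 -> ~p3) -> <>(p1 -> ~p3)):
1. ~((p1 -> ~p3) -> <>(p1 -> ~p3)), u
2. p1 -> ~p3, u   [~->-rule on 1]
3. ~<>(p1 -> ~p3), u   [~->-rule on 1]
4. ~p3, u   [->-rule on 2 (branches; this branch)]
Complete open branch: countermodel on a K-frame, so not valid in K.
T-tableau for the negation ~((p1 -> ~p3) -> <>(p1 -> ~p3)):
1. ~((p1 -> ~p3) -> <>(p1 -> ~p3)), u
2. p1 -> ~p3, u   [~->-rule on 1]
3. ~<>(p1 -> ~p3), u   [~->-rule on 1]
4. ~(p1 -> ~p3), u   [~<>-rule on 3 via uRu]
5. p1, u   [~->-rule on 4]
6. p3, u   [~->-rule on 4]
7. ~p3, u   [->-rule on 2 (branches; this branch)]
Accessibility: uRu
Branch closes: p3 and ~p3 both at u.
Every branch closes (one shown): valid in T, hence also in S4, S5 (every theorem of T is a theorem of S4 and S5).

T, S4, S5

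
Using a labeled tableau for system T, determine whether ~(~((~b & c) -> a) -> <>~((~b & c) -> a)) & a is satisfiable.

1. ~(~((~b & c) -> a) -> <>~((~b & c) -> a)) & a, w0
2. ~(~((~b & c) -> a) -> <>~((~b & c) -> a)), w0
3. a, w0
4. ~((~b & c) -> a), w0
5. ~<>~((~b & c) -> a), w0
6. ~b & c, w0
7. ~a, w0
Accessibility: w0Rw0
Branch closes: a and ~a both at w0.
(One branch shown.) All branches close.

Unsatisfiable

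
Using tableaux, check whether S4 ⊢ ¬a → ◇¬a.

Valid in S4

Tableau for the negation ¬(¬a → ◇¬a):
1. ¬(¬a → ◇¬a), w0
2. ¬a, w0
3. ¬◇¬a, w0
4. a, w0
Accessibility: w0Rw0
Branch closes: a and ¬a both at w0.
Every branch of the negation's tableau closes; the branch above is one of them.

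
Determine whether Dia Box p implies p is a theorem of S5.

Valid

Tableau for the negation not (Dia Box p implies p):
1. not (Dia Box p implies p), w0
2. Dia Box p, w0
3. not p, w0
4. Box p, w1
5. p, w0
Accessibility: w0Rw0, w0Rw1, w1Rw0, w1Rw1
Branch closes: p and not p both at w0.
Every branch of the negation's tableau closes; the branch above is one of them.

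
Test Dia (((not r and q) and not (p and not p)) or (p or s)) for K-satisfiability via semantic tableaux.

1. Dia (((not r and q) and not (p and not p)) or (p or s)), 0
2. ((not r and q) and not (p and not p)) or (p or s), 1   [Dia-rule on 1: fresh world 1, 0R1]
3. p or s, 1   [or-rule on 2 (branches; this branch)]
4. s, 1   [or-rule on 3 (branches; this branch)]
Accessibility: 0R1

Satisfiable (open branch found)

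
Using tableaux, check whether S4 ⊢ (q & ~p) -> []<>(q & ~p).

Tableau for the negation ~((q & ~p) -> []<>(q & ~p)):
1. ~((q & ~p) -> []<>(q & ~p)), w0
2. q & ~p, w0   [~->-rule on 1]
3. ~[]<>(q & ~p), w0   [~->-rule on 1]
4. q, w0   [&-rule on 2]
5. ~p, w0   [&-rule on 2]
6. ~<>(q & ~p), w1   [~[]-rule on 3: fresh world w1, w0Rw1]
7. ~(q & ~p), w1   [~<>-rule on 6 via w1Rw1]
8. p, w1   [~&-rule on 7 (branches; this branch)]
Accessibility: w0Rw0, w0Rw1, w1Rw1
The negation has an open branch (countermodel exists).

No, not valid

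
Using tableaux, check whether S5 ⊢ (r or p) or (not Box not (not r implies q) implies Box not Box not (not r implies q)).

Tableau for the negation not ((r or p) or (not Box not (not r implies q) implies Box not Box not (not r implies q))):
1. not ((r or p) or (not Box not (not r implies q) implies Box not Box not (not r implies q))), u
2. not (r or p), u
3. not (not Box not (not r implies q) implies Box not Box not (not r implies q)), u
4. not r, u
5. not p, u
6. not Box not (not r implies q), u
7. not Box not Box not (not r implies q), u
8. not r implies q, v
9. q, v
10. Box not (not r implies q), w
11. not (not r implies q), u
12. not q, u
13. not (not r implies q), v
14. not r, v
15. not q, v
Accessibility: uRu, uRv, uRw, vRu, vRv, vRw, wRu, wRv, wRw
Branch closes: q and not q both at v.
Every branch of the negation's tableau closes; the branch above is one of them.

Valid in S5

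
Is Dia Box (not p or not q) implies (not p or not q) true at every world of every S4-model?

No, not valid

Tableau for the negation not (Dia Box (not p or not q) implies (not p or not q)):
1. not (Dia Box (not p or not q) implies (not p or not q)), w0
2. Dia Box (not p or not q), w0
3. not (not p or not q), w0
4. p, w0
5. q, w0
6. Box (not p or not q), w1
7. not p or not q, w1
8. not q, w1
Accessibility: w0Rw0, w0Rw1, w1Rw1
The negation has an open branch (countermodel exists).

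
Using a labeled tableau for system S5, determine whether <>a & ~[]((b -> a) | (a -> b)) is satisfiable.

No, unsatisfiable

1. <>a & ~[]((b -> a) | (a -> b)), 0
2. <>a, 0
3. ~[]((b -> a) | (a -> b)), 0
4. a, 1
5. ~((b -> a) | (a -> b)), 2
6. ~(b -> a), 2
7. ~(a -> b), 2
8. b, 2
9. ~a, 2
10. a, 2
11. ~b, 2
Accessibility: 0R0, 0R1, 0R2, 1R0, 1R1, 1R2, 2R0, 2R1, 2R2
Branch closes: a and ~a both at 2.
All branches of the tableau close; one closing branch shown above.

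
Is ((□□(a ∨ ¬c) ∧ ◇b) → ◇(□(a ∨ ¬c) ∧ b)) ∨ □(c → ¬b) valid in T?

Tableau for the negation ¬(((□□(a ∨ ¬c) ∧ ◇b) → ◇(□(a ∨ ¬c) ∧ b)) ∨ □(c → ¬b)):
1. ¬(((□□(a ∨ ¬c) ∧ ◇b) → ◇(□(a ∨ ¬c) ∧ b)) ∨ □(c → ¬b)), w0
2. ¬((□□(a ∨ ¬c) ∧ ◇b) → ◇(□(a ∨ ¬c) ∧ b)), w0   [¬∨-rule on 1]
3. ¬□(c → ¬b), w0   [¬∨-rule on 1]
4. □□(a ∨ ¬c) ∧ ◇b, w0   [¬→-rule on 2]
5. ¬◇(□(a ∨ ¬c) ∧ b), w0   [¬→-rule on 2]
6. □□(a ∨ ¬c), w0   [∧-rule on 4]
7. ◇b, w0   [∧-rule on 4]
8. ¬(□(a ∨ ¬c) ∧ b), w0   [¬◇-rule on 5 via w0Rw0]
9. □(a ∨ ¬c), w0   [□-rule on 6 via w0Rw0]
10. a ∨ ¬c, w0   [□-rule on 9 via w0Rw0]
11. ¬□(a ∨ ¬c), w0   [¬∧-rule on 8 (branches; this branch)]
12. ¬c, w0   [∨-rule on 10 (branches; this branch)]
13. ¬(c → ¬b), w1   [¬□-rule on 3: fresh world w1, w0Rw1]
14. c, w1   [¬→-rule on 13]
15. b, w1   [¬→-rule on 13]
16. ¬(□(a ∨ ¬c) ∧ b), w1   [¬◇-rule on 5 via w0Rw1]
17. □(a ∨ ¬c), w1   [□-rule on 6 via w0Rw1]
18. a ∨ ¬c, w1   [□-rule on 9 via w0Rw1]
19. ¬□(a ∨ ¬c), w1   [¬∧-rule on 16 (branches; this branch)]
20. a, w1   [∨-rule on 18 (branches; this branch)]
21. b, w2   [◇-rule on 7: fresh world w2, w0Rw2]
22. ¬(□(a ∨ ¬c) ∧ b), w2   [¬◇-rule on 5 via w0Rw2]
23. □(a ∨ ¬c), w2   [□-rule on 6 via w0Rw2]
24. a ∨ ¬c, w2   [□-rule on 9 via w0Rw2]
25. ¬□(a ∨ ¬c), w2   [¬∧-rule on 22 (branches; this branch)]
26. ¬c, w2   [∨-rule on 24 (branches; this branch)]
27. ¬(a ∨ ¬c), w3   [¬□-rule on 11: fresh world w3, w0Rw3]
28. ¬a, w3   [¬∨-rule on 27]
29. c, w3   [¬∨-rule on 27]
30. ¬(□(a ∨ ¬c) ∧ b), w3   [¬◇-rule on 5 via w0Rw3]
31. □(a ∨ ¬c), w3   [□-rule on 6 via w0Rw3]
32. a ∨ ¬c, w3   [□-rule on 9 via w0Rw3]
33. ¬b, w3   [¬∧-rule on 30 (branches; this branch)]
34. ¬c, w3   [∨-rule on 32 (branches; this branch)]
Accessibility: w0Rw0, w0Rw1, w0Rw2, w0Rw3, w1Rw1, w2Rw2, w3Rw3
Branch closes: c and ¬c both at w3.
Every branch of the negation's tableau closes; the branch above is one of them.

Valid in T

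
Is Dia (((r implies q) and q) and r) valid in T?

Tableau for the negation not Dia (((r implies q) and q) and r):
1. not Dia (((r implies q) and q) and r), u
2. not (((r implies q) and q) and r), u
3. not r, u
Accessibility: uRu
The negation has an open branch (countermodel exists).

Not valid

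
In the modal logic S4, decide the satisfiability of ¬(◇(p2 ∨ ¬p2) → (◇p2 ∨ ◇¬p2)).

1. ¬(◇(p2 ∨ ¬p2) → (◇p2 ∨ ◇¬p2)), u
2. ◇(p2 ∨ ¬p2), u
3. ¬(◇p2 ∨ ◇¬p2), u
4. ¬◇p2, u
5. ¬◇¬p2, u
6. ¬p2, u
7. p2, u
Accessibility: uRu
Branch closes: p2 and ¬p2 both at u.
(One branch shown.) All branches close.

Unsatisfiable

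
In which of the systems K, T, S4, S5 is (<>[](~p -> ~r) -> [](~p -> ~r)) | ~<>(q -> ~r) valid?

S5

S4-tableau for the negation ~((<>[](~p -> ~r) -> [](~p -> ~r)) | ~<>(q -> ~r)):
1. ~((<>[](~p -> ~r) -> [](~p -> ~r)) | ~<>(q -> ~r)), 0
2. ~(<>[](~p -> ~r) -> [](~p -> ~r)), 0   [~|-rule on 1]
3. <>(q -> ~r), 0   [~|-rule on 1]
4. <>[](~p -> ~r), 0   [~->-rule on 2]
5. ~[](~p -> ~r), 0   [~->-rule on 2]
6. q -> ~r, 1   [<>-rule on 3: fresh world 1, 0R1]
7. ~r, 1   [->-rule on 6 (branches; this branch)]
8. [](~p -> ~r), 2   [<>-rule on 4: fresh world 2, 0R2]
9. ~p -> ~r, 2   [[]-rule on 8 via 2R2]
10. ~r, 2   [->-rule on 9 (branches; this branch)]
11. ~(~p -> ~r), 3   [~[]-rule on 5: fresh world 3, 0R3]
12. ~p, 3   [~->-rule on 11]
13. r, 3   [~->-rule on 11]
Accessibility: 0R0, 0R1, 0R2, 0R3, 1R1, 2R2, 3R3
Complete open branch: countermodel on an S4-frame, so not valid in S4, nor in K, T (the same frame is also a K-frame and a T-frame).
S5-tableau for the negation ~((<>[](~p -> ~r) -> [](~p -> ~r)) | ~<>(q -> ~r)):
1. ~((<>[](~p -> ~r) -> [](~p -> ~r)) | ~<>(q -> ~r)), 0
2. ~(<>[](~p -> ~r) -> [](~p -> ~r)), 0   [~|-rule on 1]
3. <>(q -> ~r), 0   [~|-rule on 1]
4. <>[](~p -> ~r), 0   [~->-rule on 2]
5. ~[](~p -> ~r), 0   [~->-rule on 2]
6. q -> ~r, 1   [<>-rule on 3: fresh world 1, 0R1]
7. ~r, 1   [->-rule on 6 (branches; this branch)]
8. [](~p -> ~r), 2   [<>-rule on 4: fresh world 2, 0R2]
9. ~p -> ~r, 0   [[]-rule on 8 via 2R0]
10. ~p -> ~r, 1   [[]-rule on 8 via 2R1]
11. ~p -> ~r, 2   [[]-rule on 8 via 2R2]
12. ~r, 0   [->-rule on 9 (branches; this branch)]
13. ~r, 2   [->-rule on 11 (branches; this branch)]
14. ~(~p -> ~r), 3   [~[]-rule on 5: fresh world 3, 0R3]
15. ~p, 3   [~->-rule on 14]
16. r, 3   [~->-rule on 14]
17. ~p -> ~r, 3   [[]-rule on 8 via 2R3]
18. ~r, 3   [->-rule on 17 (branches; this branch)]
Accessibility: 0R0, 0R1, 0R2, 0R3, 1R0, 1R1, 1R2, 1R3, 2R0, 2R1, 2R2, 2R3, 3R0, 3R1, 3R2, 3R3
Branch closes: r and ~r both at 3.
Every branch closes (one shown): valid in S5.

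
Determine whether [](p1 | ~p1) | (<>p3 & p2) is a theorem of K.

Tableau for the negation ~([](p1 | ~p1) | (<>p3 & p2)):
1. ~([](p1 | ~p1) | (<>p3 & p2)), 0
2. ~[](p1 | ~p1), 0
3. ~(<>p3 & p2), 0
4. ~p2, 0
5. ~(p1 | ~p1), 1
6. ~p1, 1
7. p1, 1
Accessibility: 0R1
Branch closes: p1 and ~p1 both at 1.
Every branch of the negation's tableau closes; the branch above is one of them.

Yes, valid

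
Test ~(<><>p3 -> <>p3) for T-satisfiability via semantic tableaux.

1. ~(<><>p3 -> <>p3), 0
2. <><>p3, 0
3. ~<>p3, 0
4. ~p3, 0
5. <>p3, 1
6. ~p3, 1
7. p3, 2
Accessibility: 0R0, 0R1, 1R1, 1R2, 2R2

Satisfiable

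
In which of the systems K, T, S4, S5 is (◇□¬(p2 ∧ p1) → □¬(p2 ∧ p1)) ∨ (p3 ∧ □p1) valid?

S5-tableau for the negation ¬((◇□¬(p2 ∧ p1) → □¬(p2 ∧ p1)) ∨ (p3 ∧ □p1)):
1. ¬((◇□¬(p2 ∧ p1) → □¬(p2 ∧ p1)) ∨ (p3 ∧ □p1)), 0
2. ¬(◇□¬(p2 ∧ p1) → □¬(p2 ∧ p1)), 0
3. ¬(p3 ∧ □p1), 0
4. ◇□¬(p2 ∧ p1), 0
5. ¬□¬(p2 ∧ p1), 0
6. ¬□p1, 0
7. □¬(p2 ∧ p1), 1
8. ¬(p2 ∧ p1), 0
9. ¬(p2 ∧ p1), 1
10. ¬p1, 0
11. ¬p1, 1
12. p2 ∧ p1, 2
13. p2, 2
14. p1, 2
15. ¬(p2 ∧ p1), 2
16. ¬p1, 2
Accessibility: 0R0, 0R1, 0R2, 1R0, 1R1, 1R2, 2R0, 2R1, 2R2
Branch closes: p1 and ¬p1 both at 2.
Every branch closes (one shown): valid in S5.
S4-tableau for the negation ¬((◇□¬(p2 ∧ p1) → □¬(p2 ∧ p1)) ∨ (p3 ∧ □p1)):
1. ¬((◇□¬(p2 ∧ p1) → □¬(p2 ∧ p1)) ∨ (p3 ∧ □p1)), 0
2. ¬(◇□¬(p2 ∧ p1) → □¬(p2 ∧ p1)), 0
3. ¬(p3 ∧ □p1), 0
4. ◇□¬(p2 ∧ p1), 0
5. ¬□¬(p2 ∧ p1), 0
6. ¬□p1, 0
7. □¬(p2 ∧ p1), 1
8. ¬(p2 ∧ p1), 1
9. ¬p1, 1
10. p2 ∧ p1, 2
11. p2, 2
12. p1, 2
13. ¬p1, 3
Accessibility: 0R0, 0R1, 0R2, 0R3, 1R1, 2R2, 3R3
Complete open branch: countermodel on an S4-frame, so not valid in S4, nor in K, T (the same frame is also a K-frame and a T-frame).

S5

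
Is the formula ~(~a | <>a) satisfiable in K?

Satisfiable

1. ~(~a | <>a), 0
2. a, 0   [~|-rule on 1]
3. ~<>a, 0   [~|-rule on 1]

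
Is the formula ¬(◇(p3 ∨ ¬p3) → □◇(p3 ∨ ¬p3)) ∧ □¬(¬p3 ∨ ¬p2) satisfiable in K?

1. ¬(◇(p3 ∨ ¬p3) → □◇(p3 ∨ ¬p3)) ∧ □¬(¬p3 ∨ ¬p2), w0
2. ¬(◇(p3 ∨ ¬p3) → □◇(p3 ∨ ¬p3)), w0
3. □¬(¬p3 ∨ ¬p2), w0
4. ◇(p3 ∨ ¬p3), w0
5. ¬□◇(p3 ∨ ¬p3), w0
6. p3 ∨ ¬p3, w1
7. ¬(¬p3 ∨ ¬p2), w1
8. p3, w1
9. p2, w1
10. ¬◇(p3 ∨ ¬p3), w2
11. ¬(¬p3 ∨ ¬p2), w2
12. p3, w2
13. p2, w2
Accessibility: w0Rw1, w0Rw2

Yes, satisfiable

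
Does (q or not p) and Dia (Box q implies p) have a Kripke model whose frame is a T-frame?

Yes, satisfiable

1. (q or not p) and Dia (Box q implies p), u
2. q or not p, u
3. Dia (Box q implies p), u
4. not p, u
5. Box q implies p, v
6. p, v
Accessibility: uRu, uRv, vRv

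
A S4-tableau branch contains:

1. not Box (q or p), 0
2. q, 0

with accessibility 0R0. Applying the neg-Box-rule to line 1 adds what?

a fresh world 1 with 0R1, and not (q or p) at 1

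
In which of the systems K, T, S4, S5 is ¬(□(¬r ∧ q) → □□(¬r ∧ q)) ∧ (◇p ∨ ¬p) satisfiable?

K, T

S4-tableau for the formula:
1. ¬(□(¬r ∧ q) → □□(¬r ∧ q)) ∧ (◇p ∨ ¬p), u
2. ¬(□(¬r ∧ q) → □□(¬r ∧ q)), u
3. ◇p ∨ ¬p, u
4. □(¬r ∧ q), u
5. ¬□□(¬r ∧ q), u
6. ¬r ∧ q, u
7. ¬r, u
8. q, u
9. ◇p, u
10. ¬□(¬r ∧ q), v
11. ¬r ∧ q, v
12. ¬r, v
13. q, v
14. p, w
15. ¬r ∧ q, w
16. ¬r, w
17. q, w
18. ¬(¬r ∧ q), x
19. ¬r ∧ q, x
20. ¬r, x
21. q, x
22. ¬q, x
Accessibility: uRu, uRv, uRw, uRx, vRv, vRx, wRw, xRx
Branch closes: q and ¬q both at x.
Every branch closes (one shown): unsatisfiable in S4, hence also in S5 (every S5-frame is an S4-frame).
T-tableau for the formula:
1. ¬(□(¬r ∧ q) → □□(¬r ∧ q)) ∧ (◇p ∨ ¬p), u
2. ¬(□(¬r ∧ q) → □□(¬r ∧ q)), u
3. ◇p ∨ ¬p, u
4. □(¬r ∧ q), u
5. ¬□□(¬r ∧ q), u
6. ¬r ∧ q, u
7. ¬r, u
8. q, u
9. ¬p, u
10. ¬□(¬r ∧ q), v
11. ¬r ∧ q, v
12. ¬r, v
13. q, v
14. ¬(¬r ∧ q), w
15. ¬q, w
Accessibility: uRu, uRv, vRv, vRw, wRw
Complete open branch: satisfiable in T, hence also in K (this T-model is also a K-model).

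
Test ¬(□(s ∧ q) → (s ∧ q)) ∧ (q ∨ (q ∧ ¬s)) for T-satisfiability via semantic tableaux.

1. ¬(□(s ∧ q) → (s ∧ q)) ∧ (q ∨ (q ∧ ¬s)), u
2. ¬(□(s ∧ q) → (s ∧ q)), u   [∧-rule on 1]
3. q ∨ (q ∧ ¬s), u   [∧-rule on 1]
4. □(s ∧ q), u   [¬→-rule on 2]
5. ¬(s ∧ q), u   [¬→-rule on 2]
6. s ∧ q, u   [□-rule on 4 via uRu]
7. s, u   [∧-rule on 6]
8. q, u   [∧-rule on 6]
9. q ∧ ¬s, u   [∨-rule on 3 (branches; this branch)]
10. ¬s, u   [∧-rule on 9]
Accessibility: uRu
Branch closes: s and ¬s both at u.
(One branch shown.) All branches close.

Unsatisfiable (every branch closes)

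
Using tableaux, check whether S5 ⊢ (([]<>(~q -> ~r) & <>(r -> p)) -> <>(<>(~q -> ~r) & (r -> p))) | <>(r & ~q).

Tableau for the negation ~((([]<>(~q -> ~r) & <>(r -> p)) -> <>(<>(~q -> ~r) & (r -> p))) | <>(r & ~q)):
1. ~((([]<>(~q -> ~r) & <>(r -> p)) -> <>(<>(~q -> ~r) & (r -> p))) | <>(r & ~q)), u
2. ~(([]<>(~q -> ~r) & <>(r -> p)) -> <>(<>(~q -> ~r) & (r -> p))), u
3. ~<>(r & ~q), u
4. []<>(~q -> ~r) & <>(r -> p), u
5. ~<>(<>(~q -> ~r) & (r -> p)), u
6. []<>(~q -> ~r), u
7. <>(r -> p), u
8. ~(r & ~q), u
9. ~(<>(~q -> ~r) & (r -> p)), u
10. <>(~q -> ~r), u
11. q, u
12. ~(r -> p), u
13. r, u
14. ~p, u
15. r -> p, v
16. ~(r & ~q), v
17. ~(<>(~q -> ~r) & (r -> p)), v
18. <>(~q -> ~r), v
19. p, v
20. q, v
21. ~<>(~q -> ~r), v
22. ~(~q -> ~r), u
23. ~q, u
Accessibility: uRu, uRv, vRu, vRv
Branch closes: q and ~q both at u.
Every branch of the negation's tableau closes; the branch above is one of them.

Valid in S5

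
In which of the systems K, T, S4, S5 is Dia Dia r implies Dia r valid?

S4, S5

T-tableau for the negation not (Dia Dia r implies Dia r):
1. not (Dia Dia r implies Dia r), u
2. Dia Dia r, u
3. not Dia r, u
4. not r, u
5. Dia r, v
6. not r, v
7. r, w
Accessibility: uRu, uRv, vRv, vRw, wRw
Complete open branch: countermodel on a T-frame, so not valid in T, nor in K (the same frame is also a K-frame).
S4-tableau for the negation not (Dia Dia r implies Dia r):
1. not (Dia Dia r implies Dia r), u
2. Dia Dia r, u
3. not Dia r, u
4. not r, u
5. Dia r, v
6. not r, v
7. r, w
8. not r, w
Accessibility: uRu, uRv, uRw, vRv, vRw, wRw
Branch closes: r and not r both at w.
Every branch closes (one shown): valid in S4, hence also in S5 (every theorem of S4 is a theorem of S5).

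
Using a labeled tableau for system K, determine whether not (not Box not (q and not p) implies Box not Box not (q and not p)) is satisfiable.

1. not (not Box not (q and not p) implies Box not Box not (q and not p)), 0
2. not Box not (q and not p), 0   [neg-implies-rule on 1]
3. not Box not Box not (q and not p), 0   [neg-implies-rule on 1]
4. q and not p, 1   [neg-Box-rule on 2: fresh world 1, 0R1]
5. q, 1   [and-rule on 4]
6. not p, 1   [and-rule on 4]
7. Box not (q and not p), 2   [neg-Box-rule on 3: fresh world 2, 0R2]
Accessibility: 0R1, 0R2

Satisfiable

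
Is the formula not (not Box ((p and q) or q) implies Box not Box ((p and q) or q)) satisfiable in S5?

1. not (not Box ((p and q) or q) implies Box not Box ((p and q) or q)), 0
2. not Box ((p and q) or q), 0
3. not Box not Box ((p and q) or q), 0
4. not ((p and q) or q), 1
5. not (p and q), 1
6. not q, 1
7. Box ((p and q) or q), 2
8. (p and q) or q, 0
9. (p and q) or q, 1
10. (p and q) or q, 2
11. p and q, 0
12. p, 0
13. q, 0
14. p and q, 1
15. p, 1
16. q, 1
Accessibility: 0R0, 0R1, 0R2, 1R0, 1R1, 1R2, 2R0, 2R1, 2R2
Branch closes: q and not q both at 1.
Every branch closes; the branch above is one of them.

Unsatisfiable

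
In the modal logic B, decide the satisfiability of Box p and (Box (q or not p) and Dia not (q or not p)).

Unsatisfiable (every branch closes)

1. Box p and (Box (q or not p) and Dia not (q or not p)), 0
2. Box p, 0
3. Box (q or not p) and Dia not (q or not p), 0
4. Box (q or not p), 0
5. Dia not (q or not p), 0
6. p, 0
7. q or not p, 0
8. q, 0
9. not (q or not p), 1
10. not q, 1
11. p, 1
12. q or not p, 1
13. not p, 1
Accessibility: 0R0, 0R1, 1R0, 1R1
Branch closes: p and not p both at 1.
(One branch shown.) All branches close.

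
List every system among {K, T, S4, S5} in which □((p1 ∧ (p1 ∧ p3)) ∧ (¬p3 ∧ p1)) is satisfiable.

K

K-tableau for the formula:
1. □((p1 ∧ (p1 ∧ p3)) ∧ (¬p3 ∧ p1)), u
Complete open branch: satisfiable in K.
T-tableau for the formula:
1. □((p1 ∧ (p1 ∧ p3)) ∧ (¬p3 ∧ p1)), u
2. (p1 ∧ (p1 ∧ p3)) ∧ (¬p3 ∧ p1), u   [□-rule on 1 via uRu]
3. p1 ∧ (p1 ∧ p3), u   [∧-rule on 2]
4. ¬p3 ∧ p1, u   [∧-rule on 2]
5. p1, u   [∧-rule on 3]
6. p1 ∧ p3, u   [∧-rule on 3]
7. ¬p3, u   [∧-rule on 4]
8. p3, u   [∧-rule on 6]
Accessibility: uRu
Branch closes: p3 and ¬p3 both at u.
Every branch closes (one shown): unsatisfiable in T, hence also in S4, S5 (every S4/S5-frame is a T-frame).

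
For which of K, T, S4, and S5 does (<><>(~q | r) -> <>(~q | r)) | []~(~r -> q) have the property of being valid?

S4, S5

T-tableau for the negation ~((<><>(~q | r) -> <>(~q | r)) | []~(~r -> q)):
1. ~((<><>(~q | r) -> <>(~q | r)) | []~(~r -> q)), u
2. ~(<><>(~q | r) -> <>(~q | r)), u
3. ~[]~(~r -> q), u
4. <><>(~q | r), u
5. ~<>(~q | r), u
6. ~(~q | r), u
7. q, u
8. ~r, u
9. ~r -> q, v
10. ~(~q | r), v
11. q, v
12. ~r, v
13. <>(~q | r), w
14. ~(~q | r), w
15. q, w
16. ~r, w
17. ~q | r, x
18. r, x
Accessibility: uRu, uRv, uRw, vRv, wRw, wRx, xRx
Complete open branch: countermodel on a T-frame, so not valid in T, nor in K (the same frame is also a K-frame).
S4-tableau for the negation ~((<><>(~q | r) -> <>(~q | r)) | []~(~r -> q)):
1. ~((<><>(~q | r) -> <>(~q | r)) | []~(~r -> q)), u
2. ~(<><>(~q | r) -> <>(~q | r)), u
3. ~[]~(~r -> q), u
4. <><>(~q | r), u
5. ~<>(~q | r), u
6. ~(~q | r), u
7. q, u
8. ~r, u
9. ~r -> q, v
10. ~(~q | r), v
11. q, v
12. ~r, v
13. <>(~q | r), w
14. ~(~q | r), w
15. q, w
16. ~r, w
17. ~q | r, x
18. ~(~q | r), x
19. q, x
20. ~r, x
21. r, x
Accessibility: uRu, uRv, uRw, uRx, vRv, wRw, wRx, xRx
Branch closes: r and ~r both at x.
Every branch closes (one shown): valid in S4, hence also in S5 (every theorem of S4 is a theorem of S5).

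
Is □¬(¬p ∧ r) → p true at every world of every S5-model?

Tableau for the negation ¬(□¬(¬p ∧ r) → p):
1. ¬(□¬(¬p ∧ r) → p), w0
2. □¬(¬p ∧ r), w0   [¬→-rule on 1]
3. ¬p, w0   [¬→-rule on 1]
4. ¬(¬p ∧ r), w0   [□-rule on 2 via w0Rw0]
5. ¬r, w0   [¬∧-rule on 4 (branches; this branch)]
Accessibility: w0Rw0
The negation has an open branch (countermodel exists).

Invalid (countermodel exists)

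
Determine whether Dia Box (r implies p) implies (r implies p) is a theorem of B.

Yes, valid

Tableau for the negation not (Dia Box (r implies p) implies (r implies p)):
1. not (Dia Box (r implies p) implies (r implies p)), w0
2. Dia Box (r implies p), w0
3. not (r implies p), w0
4. r, w0
5. not p, w0
6. Box (r implies p), w1
7. r implies p, w0
8. r implies p, w1
9. p, w0
Accessibility: w0Rw0, w0Rw1, w1Rw0, w1Rw1
Branch closes: p and not p both at w0.
All branches of the negation close; one closing branch shown above.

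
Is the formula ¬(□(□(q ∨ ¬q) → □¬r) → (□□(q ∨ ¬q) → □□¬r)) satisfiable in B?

1. ¬(□(□(q ∨ ¬q) → □¬r) → (□□(q ∨ ¬q) → □□¬r)), u
2. □(□(q ∨ ¬q) → □¬r), u   [¬→-rule on 1]
3. ¬(□□(q ∨ ¬q) → □□¬r), u   [¬→-rule on 1]
4. □□(q ∨ ¬q), u   [¬→-rule on 3]
5. ¬□□¬r, u   [¬→-rule on 3]
6. □(q ∨ ¬q) → □¬r, u   [□-rule on 2 via uRu]
7. □(q ∨ ¬q), u   [□-rule on 4 via uRu]
8. q ∨ ¬q, u   [□-rule on 7 via uRu]
9. □¬r, u   [→-rule on 6 (branches; this branch)]
10. ¬r, u   [□-rule on 9 via uRu]
11. ¬q, u   [∨-rule on 8 (branches; this branch)]
12. ¬□¬r, v   [¬□-rule on 5: fresh world v, uRv]
13. □(q ∨ ¬q) → □¬r, v   [□-rule on 2 via uRv]
14. □(q ∨ ¬q), v   [□-rule on 4 via uRv]
15. q ∨ ¬q, v   [□-rule on 7 via uRv]
16. ¬r, v   [□-rule on 9 via uRv]
17. ¬□(q ∨ ¬q), v   [→-rule on 13 (branches; this branch)]
18. ¬q, v   [∨-rule on 15 (branches; this branch)]
19. r, w   [¬□-rule on 12: fresh world w, vRw]
20. q ∨ ¬q, w   [□-rule on 14 via vRw]
21. ¬q, w   [∨-rule on 20 (branches; this branch)]
22. ¬(q ∨ ¬q), x   [¬□-rule on 17: fresh world x, vRx]
23. ¬q, x   [¬∨-rule on 22]
24. q, x   [¬∨-rule on 22]
Accessibility: uRu, uRv, vRu, vRv, vRw, vRx, wRv, wRw, xRv, xRx
Branch closes: q and ¬q both at x.
All branches of the tableau close; one closing branch shown above.

Unsatisfiable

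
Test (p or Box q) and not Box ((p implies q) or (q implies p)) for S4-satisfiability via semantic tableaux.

Unsatisfiable

1. (p or Box q) and not Box ((p implies q) or (q implies p)), u
2. p or Box q, u   [and-rule on 1]
3. not Box ((p implies q) or (q implies p)), u   [and-rule on 1]
4. Box q, u   [or-rule on 2 (branches; this branch)]
5. q, u   [Box-rule on 4 via uRu]
6. not ((p implies q) or (q implies p)), v   [neg-Box-rule on 3: fresh world v, uRv]
7. not (p implies q), v   [neg-or-rule on 6]
8. not (q implies p), v   [neg-or-rule on 6]
9. p, v   [neg-implies-rule on 7]
10. not q, v   [neg-implies-rule on 7]
11. q, v   [neg-implies-rule on 8]
12. not p, v   [neg-implies-rule on 8]
Accessibility: uRu, uRv, vRv
Branch closes: q and not q both at v.
Every branch closes; the branch above is one of them.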